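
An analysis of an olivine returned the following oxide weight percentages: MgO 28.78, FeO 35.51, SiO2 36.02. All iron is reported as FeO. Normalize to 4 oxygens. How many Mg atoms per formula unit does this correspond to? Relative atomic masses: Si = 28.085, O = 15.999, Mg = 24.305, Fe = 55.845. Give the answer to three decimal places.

1.186 Mg apfu

MgO: 28.78/40.304 = 0.71407 mol → 0.71407 mol Mg, 0.71407 mol O.
FeO: 35.51/71.844 = 0.49427 mol → 0.49427 mol Fe, 0.49427 mol O.
SiO2: 36.02/60.083 = 0.59950 mol → 0.59950 mol Si, 1.19900 mol O.
Total oxygen = 2.40734 mol. Normalization factor = 4/2.40734 = 1.66158.
Mg per 4 O = 0.71407 × 1.66158 = 1.186.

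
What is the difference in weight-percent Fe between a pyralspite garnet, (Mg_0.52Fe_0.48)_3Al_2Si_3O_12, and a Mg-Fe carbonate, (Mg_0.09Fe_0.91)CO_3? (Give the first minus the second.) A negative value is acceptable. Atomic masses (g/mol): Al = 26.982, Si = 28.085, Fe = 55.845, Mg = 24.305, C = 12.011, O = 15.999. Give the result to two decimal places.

Fe in (Mg_0.52Fe_0.48)_3Al_2Si_3O_12: molar mass 448.540 g/mol; 1.44×55.845 = 80.417 g → 17.93 wt%.
Fe in (Mg_0.09Fe_0.91)CO_3: molar mass 113.014 g/mol; 0.91×55.845 = 50.819 g → 44.97 wt%.
Difference = 17.93 − 44.97 = -27.04 percentage points.

-27.04 percentage points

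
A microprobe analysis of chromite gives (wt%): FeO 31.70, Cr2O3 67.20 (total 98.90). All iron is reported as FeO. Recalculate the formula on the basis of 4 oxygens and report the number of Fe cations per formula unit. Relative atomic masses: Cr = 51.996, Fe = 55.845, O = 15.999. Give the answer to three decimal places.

0.998 Fe apfu

FeO (M=71.844): mol = 0.44123; Fe = 0.44123, O = 0.44123.
Cr2O3 (M=151.989): mol = 0.44214; Cr = 0.88428, O = 1.32642.
ΣO = 1.76765; factor = 4/ΣO = 2.26289.
Fe apfu = 0.44123 × 2.26289 = 0.998.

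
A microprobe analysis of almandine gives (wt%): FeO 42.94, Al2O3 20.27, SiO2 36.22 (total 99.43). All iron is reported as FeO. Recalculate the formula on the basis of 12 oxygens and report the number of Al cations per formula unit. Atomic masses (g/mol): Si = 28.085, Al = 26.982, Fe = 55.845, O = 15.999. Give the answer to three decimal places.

1.988 Al apfu

42.94 wt% FeO ÷ 71.844 g/mol = 0.59768 mol, giving 0.59768 Fe and 0.59768 O.
20.27 wt% Al2O3 ÷ 101.961 g/mol = 0.19880 mol, giving 0.39760 Al and 0.59640 O.
36.22 wt% SiO2 ÷ 60.083 g/mol = 0.60283 mol, giving 0.60283 Si and 1.20566 O.
Oxygen sums to 2.39974; scaling by 12/2.39974 = 5.00054 puts the formula on 12 O.
Al: 0.39760 × 5.00054 = 1.988 atoms per formula unit.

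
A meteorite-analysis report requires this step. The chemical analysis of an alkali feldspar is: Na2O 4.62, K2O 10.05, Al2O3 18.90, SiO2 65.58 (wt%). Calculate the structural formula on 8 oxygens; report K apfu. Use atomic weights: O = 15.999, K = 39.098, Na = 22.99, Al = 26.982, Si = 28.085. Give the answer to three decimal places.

Na2O (M=61.979): mol = 0.07454; Na = 0.14908, O = 0.07454.
K2O (M=94.195): mol = 0.10669; K = 0.21338, O = 0.10669.
Al2O3 (M=101.961): mol = 0.18536; Al = 0.37072, O = 0.55608.
SiO2 (M=60.083): mol = 1.09149; Si = 1.09149, O = 2.18298.
ΣO = 2.92029; factor = 8/ΣO = 2.73945.
K apfu = 0.21338 × 2.73945 = 0.585.

0.585 K apfu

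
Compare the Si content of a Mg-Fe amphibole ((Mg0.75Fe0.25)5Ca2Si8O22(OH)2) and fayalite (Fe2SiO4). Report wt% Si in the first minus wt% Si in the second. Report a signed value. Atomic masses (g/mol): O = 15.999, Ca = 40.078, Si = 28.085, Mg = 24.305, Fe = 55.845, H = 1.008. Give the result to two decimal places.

First mineral: 224.680 g Si in 851.778 g formula = 26.38 wt% Si.
Second mineral: 28.085 g Si in 203.771 g formula = 13.78 wt% Si.
26.38% − 13.78% gives a difference of 12.60 percentage points.

12.60 percentage points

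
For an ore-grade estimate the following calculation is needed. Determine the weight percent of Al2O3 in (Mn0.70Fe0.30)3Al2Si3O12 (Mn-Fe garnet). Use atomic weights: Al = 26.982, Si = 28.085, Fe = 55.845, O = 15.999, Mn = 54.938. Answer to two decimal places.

Molar mass of (Mn0.70Fe0.30)3Al2Si3O12 = 2.10*54.938 + 0.90*55.845 + 2*26.982 + 3*28.085 + 12*15.999 = 495.837 g/mol.
Each formula unit contains 2 Al, equivalent to 2/2 = 1.0000 mol Al2O3.
M(Al2O3) = 2×26.982 + 3×15.999 = 101.961 g/mol.
Mass of Al2O3 per formula unit = 1.0000 × 101.961 = 101.961 g.
Al2O3 wt% = 101.961 / 495.837 × 100 = 20.56%.

20.56 wt%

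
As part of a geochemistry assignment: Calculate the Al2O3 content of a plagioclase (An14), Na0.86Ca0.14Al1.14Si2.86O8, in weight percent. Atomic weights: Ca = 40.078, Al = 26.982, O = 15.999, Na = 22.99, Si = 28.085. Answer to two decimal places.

21.98 wt%

Molar mass of Na0.86Ca0.14Al1.14Si2.86O8 = 0.86×22.99 + 0.14×40.078 + 1.14×26.982 + 2.86×28.085 + 8×15.999 = 264.457 g/mol.
Each formula unit contains 1.14 Al, equivalent to 1.14/2 = 0.5700 mol Al2O3.
M(Al2O3) = 2×26.982 + 3×15.999 = 101.961 g/mol.
Mass of Al2O3 per formula unit = 0.5700 × 101.961 = 58.118 g.
Al2O3 wt% = 58.118 / 264.457 × 100 = 21.98%.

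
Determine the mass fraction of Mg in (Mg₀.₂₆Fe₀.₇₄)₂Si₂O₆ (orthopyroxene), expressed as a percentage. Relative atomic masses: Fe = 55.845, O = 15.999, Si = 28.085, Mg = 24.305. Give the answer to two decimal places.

M((Mg₀.₂₆Fe₀.₇₄)₂Si₂O₆) = 247.453 g/mol.
Mg contributes 0.52 × 24.305 = 12.639 g per mole.
12.639/247.453 = 0.0511 → 5.11%.

5.11 wt%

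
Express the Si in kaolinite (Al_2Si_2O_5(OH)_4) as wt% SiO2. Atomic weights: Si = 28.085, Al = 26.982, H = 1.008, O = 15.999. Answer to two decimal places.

46.55 wt%

Formula mass = 258.157 g/mol.
2 Si → 2.0000 mol SiO2 per formula unit; M(SiO2) = 60.083, so SiO2 mass = 120.166 g.
120.166/258.157 × 100 = 46.55 wt%.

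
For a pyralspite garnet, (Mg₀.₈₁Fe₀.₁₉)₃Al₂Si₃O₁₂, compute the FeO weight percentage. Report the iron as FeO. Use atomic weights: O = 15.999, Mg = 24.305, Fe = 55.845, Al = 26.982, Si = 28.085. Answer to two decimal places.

9.72 wt%

Formula mass = 421.100 g/mol.
0.57 Fe → 0.5700 mol FeO per formula unit; M(FeO) = 71.844, so FeO mass = 40.951 g.
40.951/421.100 × 100 = 9.72 wt%.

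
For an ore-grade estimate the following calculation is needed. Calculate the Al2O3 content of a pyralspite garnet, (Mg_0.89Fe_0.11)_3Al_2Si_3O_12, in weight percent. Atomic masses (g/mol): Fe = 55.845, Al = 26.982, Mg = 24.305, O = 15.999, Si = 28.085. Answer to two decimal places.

24.66 wt%

Formula mass = 413.530 g/mol.
2 Al → 1.0000 mol Al2O3 per formula unit; M(Al2O3) = 101.961, so Al2O3 mass = 101.961 g.
101.961/413.530 × 100 = 24.66 wt%.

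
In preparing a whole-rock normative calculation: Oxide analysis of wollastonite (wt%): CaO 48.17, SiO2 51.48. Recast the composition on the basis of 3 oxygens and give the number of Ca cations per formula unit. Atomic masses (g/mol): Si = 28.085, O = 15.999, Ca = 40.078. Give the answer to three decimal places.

CaO: 48.17/56.077 = 0.85900 mol → 0.85900 mol Ca, 0.85900 mol O.
SiO2: 51.48/60.083 = 0.85681 mol → 0.85681 mol Si, 1.71362 mol O.
Total oxygen = 2.57262 mol. Normalization factor = 3/2.57262 = 1.16613.
Ca per 3 O = 0.85900 × 1.16613 = 1.002.

1.002 Ca apfu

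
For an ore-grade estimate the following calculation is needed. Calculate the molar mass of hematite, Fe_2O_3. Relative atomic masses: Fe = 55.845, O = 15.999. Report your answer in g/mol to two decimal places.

The formula mass is the sum 2(55.845) + 3(15.999).

159.69 g/mol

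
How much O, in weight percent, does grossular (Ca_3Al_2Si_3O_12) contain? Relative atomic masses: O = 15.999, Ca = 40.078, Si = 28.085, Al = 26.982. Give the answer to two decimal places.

42.62 weight percent

Formula mass = 3×40.078 + 2×26.982 + 3×28.085 + 12×15.999 = 450.441 g/mol, of which 191.988 g is O.
So O makes up 191.988/450.441 = 0.4262 of the mass, i.e. 42.62%.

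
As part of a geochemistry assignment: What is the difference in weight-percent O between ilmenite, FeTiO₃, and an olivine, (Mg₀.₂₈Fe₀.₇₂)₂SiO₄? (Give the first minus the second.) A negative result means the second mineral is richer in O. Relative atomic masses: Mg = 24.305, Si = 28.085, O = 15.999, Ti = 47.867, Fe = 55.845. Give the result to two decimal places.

M(FeTiO₃) = 151.709 g/mol, so wt% O = 47.997/151.709 × 100 = 31.64%.
M((Mg₀.₂₈Fe₀.₇₂)₂SiO₄) = 186.109 g/mol, so wt% O = 63.996/186.109 × 100 = 34.39%.
31.64 − 34.39 = -2.75 pp.

-2.75 percentage points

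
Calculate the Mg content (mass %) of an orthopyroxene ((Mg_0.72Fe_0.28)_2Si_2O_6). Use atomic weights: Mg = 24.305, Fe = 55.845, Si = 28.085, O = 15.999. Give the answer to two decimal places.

Molar mass of (Mg_0.72Fe_0.28)_2Si_2O_6: 1.44×24.305 + 0.56×55.845 + 2×28.085 + 6×15.999 = 218.436 g/mol.
Mass of Mg per formula unit: 1.44 × 24.305 = 34.999 g.
Weight fraction Mg = 34.999 / 218.436 = 0.1602.

16.02 mass %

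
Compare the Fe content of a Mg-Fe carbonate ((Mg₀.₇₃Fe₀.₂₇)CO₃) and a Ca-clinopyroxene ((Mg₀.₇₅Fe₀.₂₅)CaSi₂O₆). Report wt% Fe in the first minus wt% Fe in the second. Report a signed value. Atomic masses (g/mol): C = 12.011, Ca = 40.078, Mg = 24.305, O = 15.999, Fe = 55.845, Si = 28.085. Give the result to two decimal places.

Fe in (Mg₀.₇₃Fe₀.₂₇)CO₃: molar mass 92.829 g/mol; 0.27×55.845 = 15.078 g → 16.24 wt%.
Fe in (Mg₀.₇₅Fe₀.₂₅)CaSi₂O₆: molar mass 224.432 g/mol; 0.25×55.845 = 13.961 g → 6.22 wt%.
Difference = 16.24 − 6.22 = 10.02 percentage points.

10.02 percentage points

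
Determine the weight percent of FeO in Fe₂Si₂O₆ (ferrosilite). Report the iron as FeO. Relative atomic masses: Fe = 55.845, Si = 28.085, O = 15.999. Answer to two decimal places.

54.46 wt%

M(Fe₂Si₂O₆) = 263.854 g/mol; M(FeO) = 71.844 g/mol.
Moles FeO per formula unit = 2 Fe ÷ 1 = 2.0000.
FeO fraction = (2.0000 × 71.844) / 263.854 = 143.688/263.854 = 0.5446.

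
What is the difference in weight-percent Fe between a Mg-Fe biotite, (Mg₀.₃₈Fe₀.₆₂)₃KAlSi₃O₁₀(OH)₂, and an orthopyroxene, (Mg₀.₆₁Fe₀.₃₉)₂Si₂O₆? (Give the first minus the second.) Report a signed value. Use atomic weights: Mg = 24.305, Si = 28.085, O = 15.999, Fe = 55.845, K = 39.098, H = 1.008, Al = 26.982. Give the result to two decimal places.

2.50 percentage points

First mineral: 103.872 g Fe in 475.918 g formula = 21.83 wt% Fe.
Second mineral: 43.559 g Fe in 225.375 g formula = 19.33 wt% Fe.
21.83% − 19.33% gives a difference of 2.50 percentage points.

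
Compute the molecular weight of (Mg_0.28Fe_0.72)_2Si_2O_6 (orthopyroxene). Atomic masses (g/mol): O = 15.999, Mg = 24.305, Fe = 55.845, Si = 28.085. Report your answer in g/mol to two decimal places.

246.19 g/mol

M = 0.56·24.305 + 1.44·55.845 + 2·28.085 + 6·15.999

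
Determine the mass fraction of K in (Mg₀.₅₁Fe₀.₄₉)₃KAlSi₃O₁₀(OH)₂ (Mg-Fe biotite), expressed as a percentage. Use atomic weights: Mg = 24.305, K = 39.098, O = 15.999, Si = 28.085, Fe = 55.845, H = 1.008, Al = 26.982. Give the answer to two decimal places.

8.43 wt%

Molar mass of (Mg₀.₅₁Fe₀.₄₉)₃KAlSi₃O₁₀(OH)₂: 1.53·24.305 + 1.47·55.845 + 1·39.098 + 1·26.982 + 3·28.085 + 12·15.999 + 2·1.008 = 463.618 g/mol.
Mass of K per formula unit: 1 × 39.098 = 39.098 g.
Weight fraction K = 39.098 / 463.618 = 0.0843.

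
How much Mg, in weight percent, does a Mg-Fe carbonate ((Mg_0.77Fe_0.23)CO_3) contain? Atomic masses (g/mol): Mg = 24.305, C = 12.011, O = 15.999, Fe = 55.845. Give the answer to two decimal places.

Molar mass of (Mg_0.77Fe_0.23)CO_3: 0.77·24.305 + 0.23·55.845 + 1·12.011 + 3·15.999 = 91.567 g/mol.
Mass of Mg per formula unit: 0.77 × 24.305 = 18.715 g.
Weight fraction Mg = 18.715 / 91.567 = 0.2044.

20.44 weight percent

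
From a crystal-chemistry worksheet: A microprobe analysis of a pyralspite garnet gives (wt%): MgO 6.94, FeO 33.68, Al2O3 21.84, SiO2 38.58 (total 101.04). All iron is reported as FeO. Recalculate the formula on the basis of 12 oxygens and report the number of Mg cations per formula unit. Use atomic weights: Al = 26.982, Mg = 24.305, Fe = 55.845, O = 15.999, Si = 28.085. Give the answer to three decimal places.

0.805 Mg apfu

MgO (M=40.304): mol = 0.17219; Mg = 0.17219, O = 0.17219.
FeO (M=71.844): mol = 0.46879; Fe = 0.46879, O = 0.46879.
Al2O3 (M=101.961): mol = 0.21420; Al = 0.42840, O = 0.64260.
SiO2 (M=60.083): mol = 0.64211; Si = 0.64211, O = 1.28422.
ΣO = 2.56780; factor = 12/ΣO = 4.67326.
Mg apfu = 0.17219 × 4.67326 = 0.805.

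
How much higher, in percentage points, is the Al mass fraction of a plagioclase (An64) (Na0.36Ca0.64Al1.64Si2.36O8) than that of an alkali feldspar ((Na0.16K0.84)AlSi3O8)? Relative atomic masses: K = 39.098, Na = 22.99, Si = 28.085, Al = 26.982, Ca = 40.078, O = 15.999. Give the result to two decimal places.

6.46 percentage points

Al in Na0.36Ca0.64Al1.64Si2.36O8: molar mass 272.449 g/mol; 1.64×26.982 = 44.250 g → 16.24 wt%.
Al in (Na0.16K0.84)AlSi3O8: molar mass 275.750 g/mol; 1×26.982 = 26.982 g → 9.78 wt%.
Difference = 16.24 − 9.78 = 6.46 percentage points.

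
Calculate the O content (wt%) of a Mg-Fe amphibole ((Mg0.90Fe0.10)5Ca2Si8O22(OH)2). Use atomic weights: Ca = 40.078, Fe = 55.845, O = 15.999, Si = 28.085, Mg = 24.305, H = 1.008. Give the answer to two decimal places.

46.37 wt%

Molar mass of (Mg0.90Fe0.10)5Ca2Si8O22(OH)2: 4.50×24.305 + 0.50×55.845 + 2×40.078 + 8×28.085 + 24×15.999 + 2×1.008 = 828.123 g/mol.
Mass of O per formula unit: 24 × 15.999 = 383.976 g.
Weight fraction O = 383.976 / 828.123 = 0.4637.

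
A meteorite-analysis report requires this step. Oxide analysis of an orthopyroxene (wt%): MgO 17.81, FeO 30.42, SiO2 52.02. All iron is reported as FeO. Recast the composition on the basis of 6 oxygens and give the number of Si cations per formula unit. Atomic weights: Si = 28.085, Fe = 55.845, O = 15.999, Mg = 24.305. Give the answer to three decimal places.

17.81 wt% MgO ÷ 40.304 g/mol = 0.44189 mol, giving 0.44189 Mg and 0.44189 O.
30.42 wt% FeO ÷ 71.844 g/mol = 0.42342 mol, giving 0.42342 Fe and 0.42342 O.
52.02 wt% SiO2 ÷ 60.083 g/mol = 0.86580 mol, giving 0.86580 Si and 1.73160 O.
Oxygen sums to 2.59691; scaling by 6/2.59691 = 2.31044 puts the formula on 6 O.
Si: 0.86580 × 2.31044 = 2.000 atoms per formula unit.

2.000 Si apfu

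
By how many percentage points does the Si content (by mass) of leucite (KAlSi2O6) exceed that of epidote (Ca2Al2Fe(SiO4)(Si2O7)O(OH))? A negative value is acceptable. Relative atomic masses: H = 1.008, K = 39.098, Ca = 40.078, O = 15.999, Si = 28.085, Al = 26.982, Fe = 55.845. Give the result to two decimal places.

First mineral: 56.170 g Si in 218.244 g formula = 25.74 wt% Si.
Second mineral: 84.255 g Si in 483.215 g formula = 17.44 wt% Si.
25.74% − 17.44% gives a difference of 8.30 percentage points.

8.30 percentage points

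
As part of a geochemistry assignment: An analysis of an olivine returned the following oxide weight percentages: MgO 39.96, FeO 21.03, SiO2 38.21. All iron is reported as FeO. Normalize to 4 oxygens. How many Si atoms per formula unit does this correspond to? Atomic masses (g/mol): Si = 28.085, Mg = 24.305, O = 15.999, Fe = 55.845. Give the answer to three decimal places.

0.995 Si apfu

39.96 wt% MgO ÷ 40.304 g/mol = 0.99146 mol, giving 0.99146 Mg and 0.99146 O.
21.03 wt% FeO ÷ 71.844 g/mol = 0.29272 mol, giving 0.29272 Fe and 0.29272 O.
38.21 wt% SiO2 ÷ 60.083 g/mol = 0.63595 mol, giving 0.63595 Si and 1.27190 O.
Oxygen sums to 2.55608; scaling by 4/2.55608 = 1.56490 puts the formula on 4 O.
Si: 0.63595 × 1.56490 = 0.995 atoms per formula unit.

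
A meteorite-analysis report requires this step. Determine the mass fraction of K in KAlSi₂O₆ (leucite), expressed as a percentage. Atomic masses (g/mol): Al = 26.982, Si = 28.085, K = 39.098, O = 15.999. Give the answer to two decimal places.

17.91 mass %

Molar mass of KAlSi₂O₆: 1×39.098 + 1×26.982 + 2×28.085 + 6×15.999 = 218.244 g/mol.
Mass of K per formula unit: 1 × 39.098 = 39.098 g.
Weight fraction K = 39.098 / 218.244 = 0.1791.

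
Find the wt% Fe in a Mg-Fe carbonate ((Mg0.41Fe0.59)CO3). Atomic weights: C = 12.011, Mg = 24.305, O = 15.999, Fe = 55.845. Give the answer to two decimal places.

Molar mass of (Mg0.41Fe0.59)CO3: 0.41×24.305 + 0.59×55.845 + 1×12.011 + 3×15.999 = 102.922 g/mol.
Mass of Fe per formula unit: 0.59 × 55.845 = 32.949 g.
Weight fraction Fe = 32.949 / 102.922 = 0.3201.

32.01 wt%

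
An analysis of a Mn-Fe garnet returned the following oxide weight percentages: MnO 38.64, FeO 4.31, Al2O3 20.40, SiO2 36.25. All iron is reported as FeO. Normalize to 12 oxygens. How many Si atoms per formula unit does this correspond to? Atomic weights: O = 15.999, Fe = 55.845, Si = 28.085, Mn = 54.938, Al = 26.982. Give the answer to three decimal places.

MnO: 38.64/70.937 = 0.54471 mol → 0.54471 mol Mn, 0.54471 mol O.
FeO: 4.31/71.844 = 0.05999 mol → 0.05999 mol Fe, 0.05999 mol O.
Al2O3: 20.40/101.961 = 0.20008 mol → 0.40016 mol Al, 0.60024 mol O.
SiO2: 36.25/60.083 = 0.60333 mol → 0.60333 mol Si, 1.20666 mol O.
Total oxygen = 2.41160 mol. Normalization factor = 12/2.41160 = 4.97595.
Si per 12 O = 0.60333 × 4.97595 = 3.002.

3.002 Si apfu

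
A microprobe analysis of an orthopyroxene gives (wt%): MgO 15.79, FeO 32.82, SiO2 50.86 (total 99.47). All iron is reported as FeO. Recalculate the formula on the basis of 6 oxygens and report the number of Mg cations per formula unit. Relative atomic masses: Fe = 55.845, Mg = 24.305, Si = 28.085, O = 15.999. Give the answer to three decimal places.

MgO (M=40.304): mol = 0.39177; Mg = 0.39177, O = 0.39177.
FeO (M=71.844): mol = 0.45682; Fe = 0.45682, O = 0.45682.
SiO2 (M=60.083): mol = 0.84650; Si = 0.84650, O = 1.69300.
ΣO = 2.54159; factor = 6/ΣO = 2.36073.
Mg apfu = 0.39177 × 2.36073 = 0.925.

0.925 Mg apfu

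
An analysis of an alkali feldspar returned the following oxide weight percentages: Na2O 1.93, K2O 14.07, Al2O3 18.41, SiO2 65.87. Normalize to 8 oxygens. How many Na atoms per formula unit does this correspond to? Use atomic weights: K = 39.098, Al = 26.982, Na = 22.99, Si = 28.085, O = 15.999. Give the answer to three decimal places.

Na2O (M=61.979): mol = 0.03114; Na = 0.06228, O = 0.03114.
K2O (M=94.195): mol = 0.14937; K = 0.29874, O = 0.14937.
Al2O3 (M=101.961): mol = 0.18056; Al = 0.36112, O = 0.54168.
SiO2 (M=60.083): mol = 1.09632; Si = 1.09632, O = 2.19264.
ΣO = 2.91483; factor = 8/ΣO = 2.74459.
Na apfu = 0.06228 × 2.74459 = 0.171.

0.171 Na apfu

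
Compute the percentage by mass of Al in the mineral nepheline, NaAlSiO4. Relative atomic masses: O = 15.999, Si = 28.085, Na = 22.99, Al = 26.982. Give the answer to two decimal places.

18.99 weight percent

M(NaAlSiO4) = 142.053 g/mol.
Al contributes 1 × 26.982 = 26.982 g per mole.
26.982/142.053 = 0.1899 → 18.99%.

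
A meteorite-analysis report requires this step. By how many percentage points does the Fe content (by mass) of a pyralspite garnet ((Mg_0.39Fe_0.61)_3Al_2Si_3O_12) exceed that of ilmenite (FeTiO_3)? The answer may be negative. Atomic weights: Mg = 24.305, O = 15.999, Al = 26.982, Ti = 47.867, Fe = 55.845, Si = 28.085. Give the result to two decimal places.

Fe in (Mg_0.39Fe_0.61)_3Al_2Si_3O_12: molar mass 460.840 g/mol; 1.83×55.845 = 102.196 g → 22.18 wt%.
Fe in FeTiO_3: molar mass 151.709 g/mol; 1×55.845 = 55.845 g → 36.81 wt%.
Difference = 22.18 − 36.81 = -14.63 percentage points.

-14.63 percentage points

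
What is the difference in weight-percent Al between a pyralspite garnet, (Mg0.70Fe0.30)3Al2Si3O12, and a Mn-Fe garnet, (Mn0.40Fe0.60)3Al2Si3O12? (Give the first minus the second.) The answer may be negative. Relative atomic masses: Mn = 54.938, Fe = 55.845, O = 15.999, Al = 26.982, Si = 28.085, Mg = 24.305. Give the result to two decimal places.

1.64 percentage points

Al in (Mg0.70Fe0.30)3Al2Si3O12: molar mass 431.508 g/mol; 2×26.982 = 53.964 g → 12.51 wt%.
Al in (Mn0.40Fe0.60)3Al2Si3O12: molar mass 496.654 g/mol; 2×26.982 = 53.964 g → 10.87 wt%.
Difference = 12.51 − 10.87 = 1.64 percentage points.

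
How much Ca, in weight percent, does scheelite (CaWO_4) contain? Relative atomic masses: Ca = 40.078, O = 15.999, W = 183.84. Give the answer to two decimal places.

Formula mass = 1*40.078 + 1*183.84 + 4*15.999 = 287.914 g/mol, of which 40.078 g is Ca.
So Ca makes up 40.078/287.914 = 0.1392 of the mass, i.e. 13.92%.

13.92 weight percent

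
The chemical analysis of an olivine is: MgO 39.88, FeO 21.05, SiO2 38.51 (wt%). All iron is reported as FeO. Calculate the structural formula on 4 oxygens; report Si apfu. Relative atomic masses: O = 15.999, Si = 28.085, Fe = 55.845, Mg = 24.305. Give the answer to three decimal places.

MgO: 39.88/40.304 = 0.98948 mol → 0.98948 mol Mg, 0.98948 mol O.
FeO: 21.05/71.844 = 0.29300 mol → 0.29300 mol Fe, 0.29300 mol O.
SiO2: 38.51/60.083 = 0.64095 mol → 0.64095 mol Si, 1.28190 mol O.
Total oxygen = 2.56438 mol. Normalization factor = 4/2.56438 = 1.55983.
Si per 4 O = 0.64095 × 1.55983 = 1.000.

1.000 Si apfu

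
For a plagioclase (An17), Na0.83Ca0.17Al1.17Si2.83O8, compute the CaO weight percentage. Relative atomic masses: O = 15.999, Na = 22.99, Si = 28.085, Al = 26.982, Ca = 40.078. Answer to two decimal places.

3.60 wt%

Molar mass of Na0.83Ca0.17Al1.17Si2.83O8 = 0.83×22.99 + 0.17×40.078 + 1.17×26.982 + 2.83×28.085 + 8×15.999 = 264.936 g/mol.
Each formula unit contains 0.17 Ca, equivalent to 0.17/1 = 0.1700 mol CaO.
M(CaO) = 1×40.078 + 1×15.999 = 56.077 g/mol.
Mass of CaO per formula unit = 0.1700 × 56.077 = 9.533 g.
CaO wt% = 9.533 / 264.936 × 100 = 3.60%.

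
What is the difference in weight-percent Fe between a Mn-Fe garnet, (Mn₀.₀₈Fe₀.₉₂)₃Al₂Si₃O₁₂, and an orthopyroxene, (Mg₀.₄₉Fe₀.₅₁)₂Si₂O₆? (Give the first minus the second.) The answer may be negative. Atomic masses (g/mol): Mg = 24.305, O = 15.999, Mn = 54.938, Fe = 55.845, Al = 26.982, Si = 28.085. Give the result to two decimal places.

Fe in (Mn₀.₀₈Fe₀.₉₂)₃Al₂Si₃O₁₂: molar mass 497.524 g/mol; 2.76×55.845 = 154.132 g → 30.98 wt%.
Fe in (Mg₀.₄₉Fe₀.₅₁)₂Si₂O₆: molar mass 232.945 g/mol; 1.02×55.845 = 56.962 g → 24.45 wt%.
Difference = 30.98 − 24.45 = 6.53 percentage points.

6.53 percentage points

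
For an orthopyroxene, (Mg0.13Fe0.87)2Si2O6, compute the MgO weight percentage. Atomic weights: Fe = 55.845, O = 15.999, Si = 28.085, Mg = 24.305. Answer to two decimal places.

4.10 wt%

Formula mass = 255.654 g/mol.
0.26 Mg → 0.2600 mol MgO per formula unit; M(MgO) = 40.304, so MgO mass = 10.479 g.
10.479/255.654 × 100 = 4.10 wt%.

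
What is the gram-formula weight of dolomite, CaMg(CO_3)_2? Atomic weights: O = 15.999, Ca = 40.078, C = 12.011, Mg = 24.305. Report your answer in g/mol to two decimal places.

Ca: 1 × 40.078 = 40.0780
Mg: 1 × 24.305 = 24.3050
C: 2 × 12.011 = 24.0220
O: 6 × 15.999 = 95.9940
Summing the contributions gives the formula mass.

184.40 g/mol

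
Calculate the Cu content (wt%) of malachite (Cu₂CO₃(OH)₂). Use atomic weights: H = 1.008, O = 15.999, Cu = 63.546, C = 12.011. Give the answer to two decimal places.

57.48 wt%

M(Cu₂CO₃(OH)₂) = 221.114 g/mol.
Cu contributes 2 × 63.546 = 127.092 g per mole.
127.092/221.114 = 0.5748 → 57.48%.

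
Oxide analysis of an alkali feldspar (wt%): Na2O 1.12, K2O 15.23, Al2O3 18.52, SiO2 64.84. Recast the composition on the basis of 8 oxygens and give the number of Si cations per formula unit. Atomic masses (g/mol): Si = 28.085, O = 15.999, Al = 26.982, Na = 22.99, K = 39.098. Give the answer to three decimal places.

Na2O: 1.12/61.979 = 0.01807 mol → 0.03614 mol Na, 0.01807 mol O.
K2O: 15.23/94.195 = 0.16169 mol → 0.32338 mol K, 0.16169 mol O.
Al2O3: 18.52/101.961 = 0.18164 mol → 0.36328 mol Al, 0.54492 mol O.
SiO2: 64.84/60.083 = 1.07917 mol → 1.07917 mol Si, 2.15834 mol O.
Total oxygen = 2.88302 mol. Normalization factor = 8/2.88302 = 2.77487.
Si per 8 O = 1.07917 × 2.77487 = 2.995.

2.995 Si apfu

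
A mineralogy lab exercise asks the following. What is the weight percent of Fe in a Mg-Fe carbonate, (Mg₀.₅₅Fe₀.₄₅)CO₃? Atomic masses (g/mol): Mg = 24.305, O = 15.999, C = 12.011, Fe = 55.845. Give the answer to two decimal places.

25.51 mass %

M((Mg₀.₅₅Fe₀.₄₅)CO₃) = 98.506 g/mol.
Fe contributes 0.45 × 55.845 = 25.130 g per mole.
25.130/98.506 = 0.2551 → 25.51%.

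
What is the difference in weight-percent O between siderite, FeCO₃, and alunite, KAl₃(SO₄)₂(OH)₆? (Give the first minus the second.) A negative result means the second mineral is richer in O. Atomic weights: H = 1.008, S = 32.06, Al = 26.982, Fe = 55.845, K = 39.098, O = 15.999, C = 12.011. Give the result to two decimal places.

M(FeCO₃) = 115.853 g/mol, so wt% O = 47.997/115.853 × 100 = 41.43%.
M(KAl₃(SO₄)₂(OH)₆) = 414.198 g/mol, so wt% O = 223.986/414.198 × 100 = 54.08%.
41.43 − 54.08 = -12.65 pp.

-12.65 percentage points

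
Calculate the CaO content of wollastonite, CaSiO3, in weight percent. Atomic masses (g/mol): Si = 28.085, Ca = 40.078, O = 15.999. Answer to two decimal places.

M(CaSiO3) = 116.160 g/mol; M(CaO) = 56.077 g/mol.
Moles CaO per formula unit = 1 Ca ÷ 1 = 1.0000.
CaO fraction = (1.0000 × 56.077) / 116.160 = 56.077/116.160 = 0.4828.

48.28 wt%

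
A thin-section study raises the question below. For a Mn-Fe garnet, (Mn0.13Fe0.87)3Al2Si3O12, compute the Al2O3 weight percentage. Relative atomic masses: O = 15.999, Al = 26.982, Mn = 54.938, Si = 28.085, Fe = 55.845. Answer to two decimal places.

20.50 wt%

Molar mass of (Mn0.13Fe0.87)3Al2Si3O12 = 0.39*54.938 + 2.61*55.845 + 2*26.982 + 3*28.085 + 12*15.999 = 497.388 g/mol.
Each formula unit contains 2 Al, equivalent to 2/2 = 1.0000 mol Al2O3.
M(Al2O3) = 2×26.982 + 3×15.999 = 101.961 g/mol.
Mass of Al2O3 per formula unit = 1.0000 × 101.961 = 101.961 g.
Al2O3 wt% = 101.961 / 497.388 × 100 = 20.50%.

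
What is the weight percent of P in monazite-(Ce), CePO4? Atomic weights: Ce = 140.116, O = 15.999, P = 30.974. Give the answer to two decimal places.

M(CePO4) = 235.086 g/mol.
P contributes 1 × 30.974 = 30.974 g per mole.
30.974/235.086 = 0.1318 → 13.18%.

13.18 mass %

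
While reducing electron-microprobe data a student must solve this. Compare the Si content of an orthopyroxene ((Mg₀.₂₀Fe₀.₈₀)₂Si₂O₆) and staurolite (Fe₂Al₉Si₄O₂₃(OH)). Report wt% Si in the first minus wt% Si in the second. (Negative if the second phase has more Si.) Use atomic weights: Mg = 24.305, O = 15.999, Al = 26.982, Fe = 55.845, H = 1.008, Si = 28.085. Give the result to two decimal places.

9.17 percentage points

First mineral: 56.170 g Si in 251.238 g formula = 22.36 wt% Si.
Second mineral: 112.340 g Si in 851.852 g formula = 13.19 wt% Si.
22.36% − 13.19% gives a difference of 9.17 percentage points.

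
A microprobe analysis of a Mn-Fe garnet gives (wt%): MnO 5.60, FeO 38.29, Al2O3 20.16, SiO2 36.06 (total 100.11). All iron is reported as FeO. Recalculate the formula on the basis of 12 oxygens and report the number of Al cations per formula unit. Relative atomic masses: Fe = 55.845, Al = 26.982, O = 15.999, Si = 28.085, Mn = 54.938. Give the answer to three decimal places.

1.973 Al apfu

MnO: 5.60/70.937 = 0.07894 mol → 0.07894 mol Mn, 0.07894 mol O.
FeO: 38.29/71.844 = 0.53296 mol → 0.53296 mol Fe, 0.53296 mol O.
Al2O3: 20.16/101.961 = 0.19772 mol → 0.39544 mol Al, 0.59316 mol O.
SiO2: 36.06/60.083 = 0.60017 mol → 0.60017 mol Si, 1.20034 mol O.
Total oxygen = 2.40540 mol. Normalization factor = 12/2.40540 = 4.98878.
Al per 12 O = 0.39544 × 4.98878 = 1.973.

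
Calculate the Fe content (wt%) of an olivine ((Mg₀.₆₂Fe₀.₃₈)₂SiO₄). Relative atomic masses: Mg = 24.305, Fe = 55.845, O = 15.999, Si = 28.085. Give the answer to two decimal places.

Formula mass = 1.24*24.305 + 0.76*55.845 + 1*28.085 + 4*15.999 = 164.661 g/mol, of which 42.442 g is Fe.
So Fe makes up 42.442/164.661 = 0.2578 of the mass, i.e. 25.78%.

25.78 wt%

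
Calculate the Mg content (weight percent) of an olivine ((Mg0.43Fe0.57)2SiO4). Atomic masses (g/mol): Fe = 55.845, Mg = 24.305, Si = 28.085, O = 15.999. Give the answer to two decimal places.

M((Mg0.43Fe0.57)2SiO4) = 176.647 g/mol.
Mg contributes 0.86 × 24.305 = 20.902 g per mole.
20.902/176.647 = 0.1183 → 11.83%.

11.83 weight percent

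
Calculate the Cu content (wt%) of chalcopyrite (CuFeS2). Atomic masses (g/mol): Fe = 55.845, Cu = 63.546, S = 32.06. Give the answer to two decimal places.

34.63 wt%

Formula mass = 1·63.546 + 1·55.845 + 2·32.06 = 183.511 g/mol, of which 63.546 g is Cu.
So Cu makes up 63.546/183.511 = 0.3463 of the mass, i.e. 34.63%.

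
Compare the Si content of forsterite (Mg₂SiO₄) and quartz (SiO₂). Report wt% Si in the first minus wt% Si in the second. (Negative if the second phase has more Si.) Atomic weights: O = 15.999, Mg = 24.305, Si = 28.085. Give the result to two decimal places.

-26.78 percentage points

First mineral: 28.085 g Si in 140.691 g formula = 19.96 wt% Si.
Second mineral: 28.085 g Si in 60.083 g formula = 46.74 wt% Si.
19.96% − 46.74% gives a difference of -26.78 percentage points.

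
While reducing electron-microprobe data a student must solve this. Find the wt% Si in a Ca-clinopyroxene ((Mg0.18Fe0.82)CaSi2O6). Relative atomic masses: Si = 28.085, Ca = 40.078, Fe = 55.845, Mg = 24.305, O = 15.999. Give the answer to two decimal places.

M((Mg0.18Fe0.82)CaSi2O6) = 242.410 g/mol.
Si contributes 2 × 28.085 = 56.170 g per mole.
56.170/242.410 = 0.2317 → 23.17%.

23.17 mass %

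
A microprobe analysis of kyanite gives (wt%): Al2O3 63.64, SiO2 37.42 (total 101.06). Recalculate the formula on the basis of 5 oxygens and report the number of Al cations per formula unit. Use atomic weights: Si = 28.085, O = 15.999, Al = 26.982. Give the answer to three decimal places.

Al2O3 (M=101.961): mol = 0.62416; Al = 1.24832, O = 1.87248.
SiO2 (M=60.083): mol = 0.62281; Si = 0.62281, O = 1.24562.
ΣO = 3.11810; factor = 5/ΣO = 1.60354.
Al apfu = 1.24832 × 1.60354 = 2.002.

2.002 Al apfu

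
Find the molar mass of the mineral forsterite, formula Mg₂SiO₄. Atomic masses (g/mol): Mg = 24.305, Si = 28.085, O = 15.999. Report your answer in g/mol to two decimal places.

Mg: 2 × 24.305 = 48.6100
Si: 1 × 28.085 = 28.0850
O: 4 × 15.999 = 63.9960
Summing the contributions gives the formula mass.

140.69 g/mol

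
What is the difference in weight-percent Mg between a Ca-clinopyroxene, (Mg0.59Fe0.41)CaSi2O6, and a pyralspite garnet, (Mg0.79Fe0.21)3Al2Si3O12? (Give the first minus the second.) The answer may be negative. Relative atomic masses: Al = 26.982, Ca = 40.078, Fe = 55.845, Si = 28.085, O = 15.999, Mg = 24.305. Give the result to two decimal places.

-7.37 percentage points

M((Mg0.59Fe0.41)CaSi2O6) = 229.478 g/mol, so wt% Mg = 14.340/229.478 × 100 = 6.25%.
M((Mg0.79Fe0.21)3Al2Si3O12) = 422.992 g/mol, so wt% Mg = 57.603/422.992 × 100 = 13.62%.
6.25 − 13.62 = -7.37 pp.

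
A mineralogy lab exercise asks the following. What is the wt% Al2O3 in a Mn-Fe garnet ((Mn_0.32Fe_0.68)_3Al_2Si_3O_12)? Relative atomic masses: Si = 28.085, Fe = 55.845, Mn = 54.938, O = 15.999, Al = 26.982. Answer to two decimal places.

20.52 wt%

M((Mn_0.32Fe_0.68)_3Al_2Si_3O_12) = 496.871 g/mol; M(Al2O3) = 101.961 g/mol.
Moles Al2O3 per formula unit = 2 Al ÷ 2 = 1.0000.
Al2O3 fraction = (1.0000 × 101.961) / 496.871 = 101.961/496.871 = 0.2052.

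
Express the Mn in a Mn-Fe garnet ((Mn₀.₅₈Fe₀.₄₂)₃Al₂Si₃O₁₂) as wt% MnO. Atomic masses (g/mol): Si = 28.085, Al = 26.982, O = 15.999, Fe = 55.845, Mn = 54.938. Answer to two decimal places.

Molar mass of (Mn₀.₅₈Fe₀.₄₂)₃Al₂Si₃O₁₂ = 1.74×54.938 + 1.26×55.845 + 2×26.982 + 3×28.085 + 12×15.999 = 496.164 g/mol.
Each formula unit contains 1.74 Mn, equivalent to 1.74/1 = 1.7400 mol MnO.
M(MnO) = 1×54.938 + 1×15.999 = 70.937 g/mol.
Mass of MnO per formula unit = 1.7400 × 70.937 = 123.430 g.
MnO wt% = 123.430 / 496.164 × 100 = 24.88%.

24.88 wt%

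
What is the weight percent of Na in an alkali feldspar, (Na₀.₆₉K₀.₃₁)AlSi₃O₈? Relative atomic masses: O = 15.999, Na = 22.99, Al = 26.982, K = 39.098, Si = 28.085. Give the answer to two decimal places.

5.94 weight percent

Molar mass of (Na₀.₆₉K₀.₃₁)AlSi₃O₈: 0.69×22.99 + 0.31×39.098 + 1×26.982 + 3×28.085 + 8×15.999 = 267.212 g/mol.
Mass of Na per formula unit: 0.69 × 22.99 = 15.863 g.
Weight fraction Na = 15.863 / 267.212 = 0.0594.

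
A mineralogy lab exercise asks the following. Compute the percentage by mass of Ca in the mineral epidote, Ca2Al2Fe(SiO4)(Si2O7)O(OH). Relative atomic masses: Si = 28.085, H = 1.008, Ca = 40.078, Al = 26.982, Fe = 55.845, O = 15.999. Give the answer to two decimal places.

16.59 weight percent

Formula mass = 2·40.078 + 2·26.982 + 1·55.845 + 3·28.085 + 13·15.999 + 1·1.008 = 483.215 g/mol, of which 80.156 g is Ca.
So Ca makes up 80.156/483.215 = 0.1659 of the mass, i.e. 16.59%.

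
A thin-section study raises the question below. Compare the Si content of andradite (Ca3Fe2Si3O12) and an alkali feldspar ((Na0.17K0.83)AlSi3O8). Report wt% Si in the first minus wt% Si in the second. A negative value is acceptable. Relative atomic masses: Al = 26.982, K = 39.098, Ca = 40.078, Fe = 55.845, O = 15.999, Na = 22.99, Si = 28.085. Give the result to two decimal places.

-13.99 percentage points

First mineral: 84.255 g Si in 508.167 g formula = 16.58 wt% Si.
Second mineral: 84.255 g Si in 275.589 g formula = 30.57 wt% Si.
16.58% − 30.57% gives a difference of -13.99 percentage points.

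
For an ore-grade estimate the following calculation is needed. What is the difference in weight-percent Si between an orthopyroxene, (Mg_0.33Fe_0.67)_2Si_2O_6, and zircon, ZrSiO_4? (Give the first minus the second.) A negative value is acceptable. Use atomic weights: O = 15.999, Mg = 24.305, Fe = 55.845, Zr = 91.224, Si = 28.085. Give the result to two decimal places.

7.79 percentage points

First mineral: 56.170 g Si in 243.038 g formula = 23.11 wt% Si.
Second mineral: 28.085 g Si in 183.305 g formula = 15.32 wt% Si.
23.11% − 15.32% gives a difference of 7.79 percentage points.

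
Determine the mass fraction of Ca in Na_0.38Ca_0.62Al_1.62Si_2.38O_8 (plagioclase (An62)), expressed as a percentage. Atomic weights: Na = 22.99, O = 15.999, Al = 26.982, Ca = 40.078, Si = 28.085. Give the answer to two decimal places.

Molar mass of Na_0.38Ca_0.62Al_1.62Si_2.38O_8: 0.38×22.99 + 0.62×40.078 + 1.62×26.982 + 2.38×28.085 + 8×15.999 = 272.130 g/mol.
Mass of Ca per formula unit: 0.62 × 40.078 = 24.848 g.
Weight fraction Ca = 24.848 / 272.130 = 0.0913.

9.13 mass %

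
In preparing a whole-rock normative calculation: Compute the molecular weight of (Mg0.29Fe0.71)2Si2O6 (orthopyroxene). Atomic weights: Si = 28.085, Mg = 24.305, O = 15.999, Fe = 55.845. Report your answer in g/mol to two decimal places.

M = 0.58×24.305 + 1.42×55.845 + 2×28.085 + 6×15.999

245.56 g/mol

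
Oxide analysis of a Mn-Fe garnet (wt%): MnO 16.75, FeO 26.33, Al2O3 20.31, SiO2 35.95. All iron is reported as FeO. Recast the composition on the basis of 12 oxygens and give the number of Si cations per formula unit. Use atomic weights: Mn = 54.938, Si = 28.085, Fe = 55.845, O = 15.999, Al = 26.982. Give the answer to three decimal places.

MnO (M=70.937): mol = 0.23613; Mn = 0.23613, O = 0.23613.
FeO (M=71.844): mol = 0.36649; Fe = 0.36649, O = 0.36649.
Al2O3 (M=101.961): mol = 0.19919; Al = 0.39838, O = 0.59757.
SiO2 (M=60.083): mol = 0.59834; Si = 0.59834, O = 1.19668.
ΣO = 2.39687; factor = 12/ΣO = 5.00653.
Si apfu = 0.59834 × 5.00653 = 2.996.

2.996 Si apfu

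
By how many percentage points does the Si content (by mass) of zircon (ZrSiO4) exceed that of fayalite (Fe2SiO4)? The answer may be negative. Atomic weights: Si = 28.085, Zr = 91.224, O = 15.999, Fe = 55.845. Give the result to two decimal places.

1.54 percentage points

M(ZrSiO4) = 183.305 g/mol, so wt% Si = 28.085/183.305 × 100 = 15.32%.
M(Fe2SiO4) = 203.771 g/mol, so wt% Si = 28.085/203.771 × 100 = 13.78%.
15.32 − 13.78 = 1.54 pp.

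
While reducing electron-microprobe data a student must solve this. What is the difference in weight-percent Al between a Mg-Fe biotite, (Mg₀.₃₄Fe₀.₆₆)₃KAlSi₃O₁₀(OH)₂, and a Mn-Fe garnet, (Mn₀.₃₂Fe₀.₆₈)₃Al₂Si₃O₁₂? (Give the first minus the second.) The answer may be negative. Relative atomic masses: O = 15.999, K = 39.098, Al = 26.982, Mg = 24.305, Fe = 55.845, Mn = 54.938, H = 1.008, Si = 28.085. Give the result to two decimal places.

-5.24 percentage points

Al in (Mg₀.₃₄Fe₀.₆₆)₃KAlSi₃O₁₀(OH)₂: molar mass 479.703 g/mol; 1×26.982 = 26.982 g → 5.62 wt%.
Al in (Mn₀.₃₂Fe₀.₆₈)₃Al₂Si₃O₁₂: molar mass 496.871 g/mol; 2×26.982 = 53.964 g → 10.86 wt%.
Difference = 5.62 − 10.86 = -5.24 percentage points.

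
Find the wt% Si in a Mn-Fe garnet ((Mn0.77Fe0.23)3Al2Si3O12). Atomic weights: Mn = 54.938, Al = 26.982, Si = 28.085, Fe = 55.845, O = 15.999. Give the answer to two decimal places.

17.00 mass %

Formula mass = 2.31·54.938 + 0.69·55.845 + 2·26.982 + 3·28.085 + 12·15.999 = 495.647 g/mol, of which 84.255 g is Si.
So Si makes up 84.255/495.647 = 0.1700 of the mass, i.e. 17.00%.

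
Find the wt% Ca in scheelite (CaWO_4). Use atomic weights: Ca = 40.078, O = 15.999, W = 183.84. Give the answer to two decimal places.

13.92 weight percent

Molar mass of CaWO_4: 1×40.078 + 1×183.84 + 4×15.999 = 287.914 g/mol.
Mass of Ca per formula unit: 1 × 40.078 = 40.078 g.
Weight fraction Ca = 40.078 / 287.914 = 0.1392.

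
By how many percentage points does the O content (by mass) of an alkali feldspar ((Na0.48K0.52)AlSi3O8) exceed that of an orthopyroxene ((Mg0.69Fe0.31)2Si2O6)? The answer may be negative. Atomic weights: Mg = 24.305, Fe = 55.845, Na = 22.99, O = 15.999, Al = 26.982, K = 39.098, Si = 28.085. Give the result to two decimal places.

First mineral: 127.992 g O in 270.595 g formula = 47.30 wt% O.
Second mineral: 95.994 g O in 220.329 g formula = 43.57 wt% O.
47.30% − 43.57% gives a difference of 3.73 percentage points.

3.73 percentage points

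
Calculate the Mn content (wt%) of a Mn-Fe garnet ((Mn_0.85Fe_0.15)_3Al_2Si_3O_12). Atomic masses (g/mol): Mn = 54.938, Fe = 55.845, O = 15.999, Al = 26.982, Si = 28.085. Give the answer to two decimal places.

Formula mass = 2.55×54.938 + 0.45×55.845 + 2×26.982 + 3×28.085 + 12×15.999 = 495.429 g/mol, of which 140.092 g is Mn.
So Mn makes up 140.092/495.429 = 0.2828 of the mass, i.e. 28.28%.

28.28 wt%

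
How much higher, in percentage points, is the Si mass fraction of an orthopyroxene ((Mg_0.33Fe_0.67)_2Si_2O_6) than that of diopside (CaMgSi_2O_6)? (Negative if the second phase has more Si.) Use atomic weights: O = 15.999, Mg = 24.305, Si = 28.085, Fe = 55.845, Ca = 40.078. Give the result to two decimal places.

M((Mg_0.33Fe_0.67)_2Si_2O_6) = 243.038 g/mol, so wt% Si = 56.170/243.038 × 100 = 23.11%.
M(CaMgSi_2O_6) = 216.547 g/mol, so wt% Si = 56.170/216.547 × 100 = 25.94%.
23.11 − 25.94 = -2.83 pp.

-2.83 percentage points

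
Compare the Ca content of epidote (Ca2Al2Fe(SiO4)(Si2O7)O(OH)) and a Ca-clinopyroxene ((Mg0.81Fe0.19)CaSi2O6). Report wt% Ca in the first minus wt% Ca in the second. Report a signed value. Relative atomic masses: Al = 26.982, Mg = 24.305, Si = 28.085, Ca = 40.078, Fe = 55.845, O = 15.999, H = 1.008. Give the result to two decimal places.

M(Ca2Al2Fe(SiO4)(Si2O7)O(OH)) = 483.215 g/mol, so wt% Ca = 80.156/483.215 × 100 = 16.59%.
M((Mg0.81Fe0.19)CaSi2O6) = 222.540 g/mol, so wt% Ca = 40.078/222.540 × 100 = 18.01%.
16.59 − 18.01 = -1.42 pp.

-1.42 percentage points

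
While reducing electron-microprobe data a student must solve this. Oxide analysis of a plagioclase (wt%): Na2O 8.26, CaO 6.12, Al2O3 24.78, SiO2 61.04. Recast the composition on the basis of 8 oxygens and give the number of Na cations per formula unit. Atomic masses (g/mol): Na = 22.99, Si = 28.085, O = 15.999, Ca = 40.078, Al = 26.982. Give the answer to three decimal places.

Na2O: 8.26/61.979 = 0.13327 mol → 0.26654 mol Na, 0.13327 mol O.
CaO: 6.12/56.077 = 0.10914 mol → 0.10914 mol Ca, 0.10914 mol O.
Al2O3: 24.78/101.961 = 0.24303 mol → 0.48606 mol Al, 0.72909 mol O.
SiO2: 61.04/60.083 = 1.01593 mol → 1.01593 mol Si, 2.03186 mol O.
Total oxygen = 3.00336 mol. Normalization factor = 8/3.00336 = 2.66368.
Na per 8 O = 0.26654 × 2.66368 = 0.710.

0.710 Na apfu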